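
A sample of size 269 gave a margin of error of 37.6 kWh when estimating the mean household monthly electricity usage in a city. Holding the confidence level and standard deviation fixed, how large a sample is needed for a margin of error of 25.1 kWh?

604

Margin of error scales as 1/√n, so n₂ = n₁·(E₁/E₂)².
n₂ = 269 × (37.6/25.1)² = 269 × 2.244 = 603.64
Round up: n₂ = 604.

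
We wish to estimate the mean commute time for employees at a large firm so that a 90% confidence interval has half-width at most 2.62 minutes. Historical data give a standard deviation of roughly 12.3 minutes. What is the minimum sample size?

For a mean, the margin of error is E = z·σ/√n, so n = (zσ/E)².
At 90% confidence, z = 1.645.
n = (1.645 × 12.3 / 2.62)² = 59.64
Round up: n = 60.

60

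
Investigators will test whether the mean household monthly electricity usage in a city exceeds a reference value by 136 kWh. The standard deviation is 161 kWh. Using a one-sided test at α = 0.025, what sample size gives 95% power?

n = 19

For a one-sample z-test, n = ((z_α + z_β)·σ/δ)².
z_α = 1.960 (one-sided α = 0.025); z_β = 1.645 (power 95% → β = 0.05).
n = (3.605 × 161 / 136)² = 18.21
Round up: n = 19.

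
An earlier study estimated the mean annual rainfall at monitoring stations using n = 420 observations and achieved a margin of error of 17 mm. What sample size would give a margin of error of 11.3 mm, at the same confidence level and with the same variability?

951

Margin of error scales as 1/√n, so n₂ = n₁·(E₁/E₂)².
n₂ = 420 × (17/11.3)² = 420 × 2.263 = 950.46
Round up: n₂ = 951.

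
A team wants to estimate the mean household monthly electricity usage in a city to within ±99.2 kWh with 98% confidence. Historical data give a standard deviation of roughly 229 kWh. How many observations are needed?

29

For a mean, the margin of error is E = z·σ/√n, so n = (zσ/E)².
At 98% confidence, z = 2.326.
n = (2.326 × 229 / 99.2)² = 28.83
Round up: n = 29.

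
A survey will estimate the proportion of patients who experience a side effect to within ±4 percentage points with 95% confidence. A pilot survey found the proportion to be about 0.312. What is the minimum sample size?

516

For a proportion with margin E = 0.04 at 95% confidence, z = 1.960.
n = p̂(1−p̂)(z/E)² = 0.312 × 0.688 × (1.960/0.04)² = 515.39
Round up: n = 516.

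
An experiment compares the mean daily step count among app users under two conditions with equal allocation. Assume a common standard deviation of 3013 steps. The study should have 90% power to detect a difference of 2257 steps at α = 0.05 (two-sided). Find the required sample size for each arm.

38 per group

For two equal groups, n per group = 2·((z_{α/2} + z_β)·σ/δ)².
z_{α/2} = 1.960; z_β = 1.282 (power 90%).
n = 2 × (3.242 × 3013 / 2257)² = 2 × 18.73 = 37.46
Round up: n = 38 per group.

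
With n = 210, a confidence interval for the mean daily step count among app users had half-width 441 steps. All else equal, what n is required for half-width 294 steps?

473

Margin of error scales as 1/√n, so n₂ = n₁·(E₁/E₂)².
n₂ = 210 × (441/294)² = 210 × 2.25 = 472.50
Round up: n₂ = 473.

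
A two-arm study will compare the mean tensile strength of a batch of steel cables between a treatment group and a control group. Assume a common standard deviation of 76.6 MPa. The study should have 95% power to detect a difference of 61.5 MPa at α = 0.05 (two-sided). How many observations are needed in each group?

For two equal groups, n per group = 2·((z_{α/2} + z_β)·σ/δ)².
z_{α/2} = 1.960; z_β = 1.645 (power 95%).
n = 2 × (3.605 × 76.6 / 61.5)² = 2 × 20.16 = 40.32
Round up: n = 41 per group.

41 per group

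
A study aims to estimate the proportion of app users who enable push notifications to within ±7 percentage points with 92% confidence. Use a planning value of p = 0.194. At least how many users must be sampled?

98

For a proportion with margin E = 0.07 at 92% confidence, z = 1.751.
n = p̂(1−p̂)(z/E)² = 0.194 × 0.806 × (1.751/0.07)² = 97.84
Round up: n = 98.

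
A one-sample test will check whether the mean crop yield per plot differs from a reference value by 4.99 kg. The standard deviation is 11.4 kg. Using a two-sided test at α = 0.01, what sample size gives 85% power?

For a one-sample z-test, n = ((z_{α/2} + z_β)·σ/δ)².
z_{α/2} = 2.576 (two-sided α = 0.01); z_β = 1.036 (power 85% → β = 0.15).
n = (3.612 × 11.4 / 4.99)² = 68.09
Round up: n = 69.

69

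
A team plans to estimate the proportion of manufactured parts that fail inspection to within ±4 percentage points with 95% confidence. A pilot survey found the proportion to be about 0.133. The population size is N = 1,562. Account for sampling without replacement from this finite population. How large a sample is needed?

For a proportion with margin E = 0.04 at 95% confidence, z = 1.960.
n = p̂(1−p̂)(z/E)² = 0.133 × 0.867 × (1.960/0.04)² = 276.86 — call this n₀.
Finite-population correction with N = 1,562: n = n₀ / (1 + (n₀−1)/N) = 276.86 / 1.177 = 235.23
Round up: n = 236.

236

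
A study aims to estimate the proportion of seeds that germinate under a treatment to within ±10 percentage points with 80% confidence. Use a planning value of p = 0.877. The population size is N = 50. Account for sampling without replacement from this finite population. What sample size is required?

n = 14

For a proportion with margin E = 0.1 at 80% confidence, z = 1.282.
n = p̂(1−p̂)(z/E)² = 0.877 × 0.123 × (1.282/0.1)² = 17.73 — call this n₀.
Finite-population correction with N = 50: n = n₀ / (1 + (n₀−1)/N) = 17.73 / 1.335 = 13.28
Round up: n = 14.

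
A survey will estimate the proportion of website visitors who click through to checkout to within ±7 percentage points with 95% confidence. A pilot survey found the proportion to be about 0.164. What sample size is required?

n = 108

For a proportion with margin E = 0.07 at 95% confidence, z = 1.960.
n = p̂(1−p̂)(z/E)² = 0.164 × 0.836 × (1.960/0.07)² = 107.49
Round up: n = 108.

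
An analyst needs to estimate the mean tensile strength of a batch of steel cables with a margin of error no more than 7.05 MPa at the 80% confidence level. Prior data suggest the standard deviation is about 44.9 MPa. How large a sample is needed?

n = 67

For a mean, the margin of error is E = z·σ/√n, so n = (zσ/E)².
At 80% confidence, z = 1.282.
n = (1.282 × 44.9 / 7.05)² = 66.66
Round up: n = 67.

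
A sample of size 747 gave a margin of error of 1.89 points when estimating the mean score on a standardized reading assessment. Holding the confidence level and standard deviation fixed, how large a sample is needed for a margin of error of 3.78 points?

Margin of error scales as 1/√n, so n₂ = n₁·(E₁/E₂)².
n₂ = 747 × (1.89/3.78)² = 747 × 0.25 = 186.75
Round up: n₂ = 187.

187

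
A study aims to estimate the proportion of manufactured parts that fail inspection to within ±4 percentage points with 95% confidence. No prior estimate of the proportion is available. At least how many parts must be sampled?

n = 601

For a proportion with margin E = 0.04 at 95% confidence, z = 1.960.
With no prior estimate, use p = 0.5, which maximizes p(1−p) at 0.25.
n = 0.25 × (z/E)² = 0.25 × (1.960/0.04)² = 600.25
Round up: n = 601.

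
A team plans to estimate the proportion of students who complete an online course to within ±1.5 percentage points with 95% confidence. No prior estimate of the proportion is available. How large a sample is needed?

n = 4269

For a proportion with margin E = 0.015 at 95% confidence, z = 1.960.
With no prior estimate, use p = 0.5, which maximizes p(1−p) at 0.25.
n = 0.25 × (z/E)² = 0.25 × (1.960/0.015)² = 4268.44
Round up: n = 4269.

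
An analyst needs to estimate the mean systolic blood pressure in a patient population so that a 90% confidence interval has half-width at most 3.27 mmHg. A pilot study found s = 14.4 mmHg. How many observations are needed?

For a mean, the margin of error is E = z·σ/√n, so n = (zσ/E)².
At 90% confidence, z = 1.645.
n = (1.645 × 14.4 / 3.27)² = 52.48
Round up: n = 53.

n = 53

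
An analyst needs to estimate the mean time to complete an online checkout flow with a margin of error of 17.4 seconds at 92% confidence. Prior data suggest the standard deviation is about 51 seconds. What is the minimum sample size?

For a mean, the margin of error is E = z·σ/√n, so n = (zσ/E)².
At 92% confidence, z = 1.751.
n = (1.751 × 51 / 17.4)² = 26.34
Round up: n = 27.

n = 27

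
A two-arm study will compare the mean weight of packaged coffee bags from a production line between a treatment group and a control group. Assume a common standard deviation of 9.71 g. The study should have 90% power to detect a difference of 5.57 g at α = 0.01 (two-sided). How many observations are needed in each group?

91 per group

For two equal groups, n per group = 2·((z_{α/2} + z_β)·σ/δ)².
z_{α/2} = 2.576; z_β = 1.282 (power 90%).
n = 2 × (3.858 × 9.71 / 5.57)² = 2 × 45.23 = 90.46
Round up: n = 91 per group.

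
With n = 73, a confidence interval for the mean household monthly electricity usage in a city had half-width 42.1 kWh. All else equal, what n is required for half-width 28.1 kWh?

164

Margin of error scales as 1/√n, so n₂ = n₁·(E₁/E₂)².
n₂ = 73 × (42.1/28.1)² = 73 × 2.245 = 163.89
Round up: n₂ = 164.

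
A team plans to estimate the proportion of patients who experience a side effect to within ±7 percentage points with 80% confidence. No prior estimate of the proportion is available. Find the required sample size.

For a proportion with margin E = 0.07 at 80% confidence, z = 1.282.
With no prior estimate, use p = 0.5, which maximizes p(1−p) at 0.25.
n = 0.25 × (z/E)² = 0.25 × (1.282/0.07)² = 83.85
Round up: n = 84.

84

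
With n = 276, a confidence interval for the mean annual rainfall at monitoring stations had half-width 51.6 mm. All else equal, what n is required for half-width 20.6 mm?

Margin of error scales as 1/√n, so n₂ = n₁·(E₁/E₂)².
n₂ = 276 × (51.6/20.6)² = 276 × 6.274 = 1731.62
Round up: n₂ = 1732.

1732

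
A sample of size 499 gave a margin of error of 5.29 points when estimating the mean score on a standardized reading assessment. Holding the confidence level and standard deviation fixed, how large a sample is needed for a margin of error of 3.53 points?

n = 1121

Margin of error scales as 1/√n, so n₂ = n₁·(E₁/E₂)².
n₂ = 499 × (5.29/3.53)² = 499 × 2.246 = 1120.75
Round up: n₂ = 1121.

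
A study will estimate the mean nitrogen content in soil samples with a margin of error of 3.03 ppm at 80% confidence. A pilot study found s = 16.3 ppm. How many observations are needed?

For a mean, the margin of error is E = z·σ/√n, so n = (zσ/E)².
At 80% confidence, z = 1.282.
n = (1.282 × 16.3 / 3.03)² = 47.56
Round up: n = 48.

48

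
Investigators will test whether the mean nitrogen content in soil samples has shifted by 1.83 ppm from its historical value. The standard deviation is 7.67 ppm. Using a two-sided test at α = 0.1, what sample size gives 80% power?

For a one-sample z-test, n = ((z_{α/2} + z_β)·σ/δ)².
z_{α/2} = 1.645 (two-sided α = 0.1); z_β = 0.842 (power 80% → β = 0.2).
n = (2.487 × 7.67 / 1.83)² = 108.65
Round up: n = 109.

109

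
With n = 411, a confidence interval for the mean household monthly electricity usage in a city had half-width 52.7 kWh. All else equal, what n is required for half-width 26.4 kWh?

Margin of error scales as 1/√n, so n₂ = n₁·(E₁/E₂)².
n₂ = 411 × (52.7/26.4)² = 411 × 3.985 = 1637.84
Round up: n₂ = 1638.

1638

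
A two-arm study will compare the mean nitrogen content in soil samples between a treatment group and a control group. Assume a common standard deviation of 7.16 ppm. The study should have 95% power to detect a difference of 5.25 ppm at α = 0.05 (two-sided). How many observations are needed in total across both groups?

98 total

For two equal groups, n per group = 2·((z_{α/2} + z_β)·σ/δ)².
z_{α/2} = 1.960; z_β = 1.645 (power 95%).
n = 2 × (3.605 × 7.16 / 5.25)² = 2 × 24.17 = 48.34
Round up: n = 49 per group.
Total across both groups: 2 × 49 = 98.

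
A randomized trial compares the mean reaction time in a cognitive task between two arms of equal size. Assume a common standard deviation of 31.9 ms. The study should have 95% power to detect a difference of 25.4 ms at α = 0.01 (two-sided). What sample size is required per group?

For two equal groups, n per group = 2·((z_{α/2} + z_β)·σ/δ)².
z_{α/2} = 2.576; z_β = 1.645 (power 95%).
n = 2 × (4.221 × 31.9 / 25.4)² = 2 × 28.10 = 56.20
Round up: n = 57 per group.

57 per group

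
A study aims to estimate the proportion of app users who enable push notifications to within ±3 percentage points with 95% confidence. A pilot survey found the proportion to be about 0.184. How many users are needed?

n = 641

For a proportion with margin E = 0.03 at 95% confidence, z = 1.960.
n = p̂(1−p̂)(z/E)² = 0.184 × 0.816 × (1.960/0.03)² = 640.88
Round up: n = 641.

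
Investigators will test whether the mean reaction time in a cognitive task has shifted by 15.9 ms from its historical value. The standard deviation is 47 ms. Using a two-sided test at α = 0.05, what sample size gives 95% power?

For a one-sample z-test, n = ((z_{α/2} + z_β)·σ/δ)².
z_{α/2} = 1.960 (two-sided α = 0.05); z_β = 1.645 (power 95% → β = 0.05).
n = (3.605 × 47 / 15.9)² = 113.56
Round up: n = 114.

114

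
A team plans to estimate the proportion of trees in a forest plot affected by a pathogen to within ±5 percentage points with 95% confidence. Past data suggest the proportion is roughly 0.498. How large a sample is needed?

For a proportion with margin E = 0.05 at 95% confidence, z = 1.960.
n = p̂(1−p̂)(z/E)² = 0.498 × 0.502 × (1.960/0.05)² = 384.15
Round up: n = 385.

n = 385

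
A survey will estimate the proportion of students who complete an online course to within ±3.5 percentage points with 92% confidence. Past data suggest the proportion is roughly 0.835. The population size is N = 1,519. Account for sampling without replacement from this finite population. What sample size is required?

For a proportion with margin E = 0.035 at 92% confidence, z = 1.751.
n = p̂(1−p̂)(z/E)² = 0.835 × 0.165 × (1.751/0.035)² = 344.83 — call this n₀.
Finite-population correction with N = 1,519: n = n₀ / (1 + (n₀−1)/N) = 344.83 / 1.226 = 281.26
Round up: n = 282.

n = 282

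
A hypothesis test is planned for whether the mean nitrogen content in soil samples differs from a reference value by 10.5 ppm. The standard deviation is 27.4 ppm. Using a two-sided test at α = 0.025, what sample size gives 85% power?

74

For a one-sample z-test, n = ((z_{α/2} + z_β)·σ/δ)².
z_{α/2} = 2.241 (two-sided α = 0.025); z_β = 1.036 (power 85% → β = 0.15).
n = (3.277 × 27.4 / 10.5)² = 73.13
Round up: n = 74.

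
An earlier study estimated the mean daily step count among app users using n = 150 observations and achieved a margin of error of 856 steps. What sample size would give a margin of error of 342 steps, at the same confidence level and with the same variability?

940

Margin of error scales as 1/√n, so n₂ = n₁·(E₁/E₂)².
n₂ = 150 × (856/342)² = 150 × 6.265 = 939.75
Round up: n₂ = 940.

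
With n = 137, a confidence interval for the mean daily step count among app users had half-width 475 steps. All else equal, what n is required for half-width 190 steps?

Margin of error scales as 1/√n, so n₂ = n₁·(E₁/E₂)².
n₂ = 137 × (475/190)² = 137 × 6.25 = 856.25
Round up: n₂ = 857.

857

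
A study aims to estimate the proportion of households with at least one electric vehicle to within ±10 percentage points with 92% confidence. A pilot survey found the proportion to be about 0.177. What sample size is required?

45

For a proportion with margin E = 0.1 at 92% confidence, z = 1.751.
n = p̂(1−p̂)(z/E)² = 0.177 × 0.823 × (1.751/0.1)² = 44.66
Round up: n = 45.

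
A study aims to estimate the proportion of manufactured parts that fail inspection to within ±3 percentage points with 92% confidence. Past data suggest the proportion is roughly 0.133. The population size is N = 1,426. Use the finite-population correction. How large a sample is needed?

309

For a proportion with margin E = 0.03 at 92% confidence, z = 1.751.
n = p̂(1−p̂)(z/E)² = 0.133 × 0.867 × (1.751/0.03)² = 392.83 — call this n₀.
Finite-population correction with N = 1,426: n = n₀ / (1 + (n₀−1)/N) = 392.83 / 1.275 = 308.10
Round up: n = 309.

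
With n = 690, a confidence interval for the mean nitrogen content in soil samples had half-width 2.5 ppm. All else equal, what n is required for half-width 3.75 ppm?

Margin of error scales as 1/√n, so n₂ = n₁·(E₁/E₂)².
n₂ = 690 × (2.5/3.75)² = 690 × 0.4444 = 306.64
Round up: n₂ = 307.

307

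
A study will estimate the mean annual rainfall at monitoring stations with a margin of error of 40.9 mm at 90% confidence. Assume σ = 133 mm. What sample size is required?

29

For a mean, the margin of error is E = z·σ/√n, so n = (zσ/E)².
At 90% confidence, z = 1.645.
n = (1.645 × 133 / 40.9)² = 28.61
Round up: n = 29.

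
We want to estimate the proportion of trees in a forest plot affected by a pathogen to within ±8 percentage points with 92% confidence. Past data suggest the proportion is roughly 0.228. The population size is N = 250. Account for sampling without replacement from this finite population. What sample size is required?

For a proportion with margin E = 0.08 at 92% confidence, z = 1.751.
n = p̂(1−p̂)(z/E)² = 0.228 × 0.772 × (1.751/0.08)² = 84.32 — call this n₀.
Finite-population correction with N = 250: n = n₀ / (1 + (n₀−1)/N) = 84.32 / 1.333 = 63.26
Round up: n = 64.

n = 64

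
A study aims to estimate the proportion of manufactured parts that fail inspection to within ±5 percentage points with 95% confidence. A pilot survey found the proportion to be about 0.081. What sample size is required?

For a proportion with margin E = 0.05 at 95% confidence, z = 1.960.
n = p̂(1−p̂)(z/E)² = 0.081 × 0.919 × (1.960/0.05)² = 114.39
Round up: n = 115.

n = 115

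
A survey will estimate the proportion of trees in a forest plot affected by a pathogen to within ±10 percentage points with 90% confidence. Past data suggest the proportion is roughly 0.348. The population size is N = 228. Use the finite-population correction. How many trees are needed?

For a proportion with margin E = 0.1 at 90% confidence, z = 1.645.
n = p̂(1−p̂)(z/E)² = 0.348 × 0.652 × (1.645/0.1)² = 61.40 — call this n₀.
Finite-population correction with N = 228: n = n₀ / (1 + (n₀−1)/N) = 61.40 / 1.265 = 48.54
Round up: n = 49.

49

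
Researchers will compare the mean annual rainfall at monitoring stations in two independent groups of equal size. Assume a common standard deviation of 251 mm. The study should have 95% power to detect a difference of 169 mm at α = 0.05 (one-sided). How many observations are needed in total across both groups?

96 total

For two equal groups, n per group = 2·((z_α + z_β)·σ/δ)².
z_α = 1.645; z_β = 1.645 (power 95%).
n = 2 × (3.290 × 251 / 169)² = 2 × 23.88 = 47.76
Round up: n = 48 per group.
Total across both groups: 2 × 48 = 96.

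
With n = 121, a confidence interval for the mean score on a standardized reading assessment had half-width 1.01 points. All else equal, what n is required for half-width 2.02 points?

31

Margin of error scales as 1/√n, so n₂ = n₁·(E₁/E₂)².
n₂ = 121 × (1.01/2.02)² = 121 × 0.25 = 30.25
Round up: n₂ = 31.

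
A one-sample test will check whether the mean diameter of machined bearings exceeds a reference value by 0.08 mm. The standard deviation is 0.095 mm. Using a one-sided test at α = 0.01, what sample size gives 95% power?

23

For a one-sample z-test, n = ((z_α + z_β)·σ/δ)².
z_α = 2.326 (one-sided α = 0.01); z_β = 1.645 (power 95% → β = 0.05).
n = (3.971 × 0.095 / 0.08)² = 22.24
Round up: n = 23.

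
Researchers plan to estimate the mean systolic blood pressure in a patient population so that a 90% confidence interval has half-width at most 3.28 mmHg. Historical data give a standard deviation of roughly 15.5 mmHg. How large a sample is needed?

61

For a mean, the margin of error is E = z·σ/√n, so n = (zσ/E)².
At 90% confidence, z = 1.645.
n = (1.645 × 15.5 / 3.28)² = 60.43
Round up: n = 61.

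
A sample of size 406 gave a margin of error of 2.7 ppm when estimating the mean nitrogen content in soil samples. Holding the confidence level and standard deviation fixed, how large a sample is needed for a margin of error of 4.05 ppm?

n = 181

Margin of error scales as 1/√n, so n₂ = n₁·(E₁/E₂)².
n₂ = 406 × (2.7/4.05)² = 406 × 0.4444 = 180.43
Round up: n₂ = 181.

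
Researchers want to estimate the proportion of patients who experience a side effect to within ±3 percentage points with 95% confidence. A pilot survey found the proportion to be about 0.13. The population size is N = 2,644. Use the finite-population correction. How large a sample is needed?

409

For a proportion with margin E = 0.03 at 95% confidence, z = 1.960.
n = p̂(1−p̂)(z/E)² = 0.13 × 0.87 × (1.960/0.03)² = 482.76 — call this n₀.
Finite-population correction with N = 2,644: n = n₀ / (1 + (n₀−1)/N) = 482.76 / 1.182 = 408.43
Round up: n = 409.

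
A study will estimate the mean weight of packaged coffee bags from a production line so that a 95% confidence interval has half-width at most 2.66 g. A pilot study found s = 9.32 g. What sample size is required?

For a mean, the margin of error is E = z·σ/√n, so n = (zσ/E)².
At 95% confidence, z = 1.960.
n = (1.960 × 9.32 / 2.66)² = 47.16
Round up: n = 48.

n = 48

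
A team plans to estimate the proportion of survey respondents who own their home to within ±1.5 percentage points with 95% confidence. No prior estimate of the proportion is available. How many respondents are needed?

For a proportion with margin E = 0.015 at 95% confidence, z = 1.960.
With no prior estimate, use p = 0.5, which maximizes p(1−p) at 0.25.
n = 0.25 × (z/E)² = 0.25 × (1.960/0.015)² = 4268.44
Round up: n = 4269.

4269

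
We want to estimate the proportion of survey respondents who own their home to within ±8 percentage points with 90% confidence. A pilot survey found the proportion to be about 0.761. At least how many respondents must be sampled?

77

For a proportion with margin E = 0.08 at 90% confidence, z = 1.645.
n = p̂(1−p̂)(z/E)² = 0.761 × 0.239 × (1.645/0.08)² = 76.90
Round up: n = 77.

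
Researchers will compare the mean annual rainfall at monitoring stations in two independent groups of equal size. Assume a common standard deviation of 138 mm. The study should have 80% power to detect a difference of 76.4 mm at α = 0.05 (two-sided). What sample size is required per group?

For two equal groups, n per group = 2·((z_{α/2} + z_β)·σ/δ)².
z_{α/2} = 1.960; z_β = 0.842 (power 80%).
n = 2 × (2.802 × 138 / 76.4)² = 2 × 25.62 = 51.24
Round up: n = 52 per group.

52 per group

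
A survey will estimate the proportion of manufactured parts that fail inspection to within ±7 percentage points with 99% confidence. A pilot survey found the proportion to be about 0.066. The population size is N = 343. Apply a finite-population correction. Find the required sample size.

For a proportion with margin E = 0.07 at 99% confidence, z = 2.576.
n = p̂(1−p̂)(z/E)² = 0.066 × 0.934 × (2.576/0.07)² = 83.48 — call this n₀.
Finite-population correction with N = 343: n = n₀ / (1 + (n₀−1)/N) = 83.48 / 1.24 = 67.32
Round up: n = 68.

68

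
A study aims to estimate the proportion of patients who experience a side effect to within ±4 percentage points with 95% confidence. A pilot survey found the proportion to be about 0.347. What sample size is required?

n = 545

For a proportion with margin E = 0.04 at 95% confidence, z = 1.960.
n = p̂(1−p̂)(z/E)² = 0.347 × 0.653 × (1.960/0.04)² = 544.04
Round up: n = 545.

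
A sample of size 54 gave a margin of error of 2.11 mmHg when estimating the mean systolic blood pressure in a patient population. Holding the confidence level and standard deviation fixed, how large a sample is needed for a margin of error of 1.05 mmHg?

219

Margin of error scales as 1/√n, so n₂ = n₁·(E₁/E₂)².
n₂ = 54 × (2.11/1.05)² = 54 × 4.038 = 218.05
Round up: n₂ = 219.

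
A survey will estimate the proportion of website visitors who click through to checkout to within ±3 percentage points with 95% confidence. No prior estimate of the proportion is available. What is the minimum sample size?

n = 1068

For a proportion with margin E = 0.03 at 95% confidence, z = 1.960.
With no prior estimate, use p = 0.5, which maximizes p(1−p) at 0.25.
n = 0.25 × (z/E)² = 0.25 × (1.960/0.03)² = 1067.11
Round up: n = 1068.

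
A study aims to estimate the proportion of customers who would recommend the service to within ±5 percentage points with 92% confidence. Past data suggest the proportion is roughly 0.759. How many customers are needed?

For a proportion with margin E = 0.05 at 92% confidence, z = 1.751.
n = p̂(1−p̂)(z/E)² = 0.759 × 0.241 × (1.751/0.05)² = 224.33
Round up: n = 225.

225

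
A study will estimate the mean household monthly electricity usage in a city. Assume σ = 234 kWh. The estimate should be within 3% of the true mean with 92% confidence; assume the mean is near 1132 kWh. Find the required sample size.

For a mean, the margin of error is E = z·σ/√n, so n = (zσ/E)².
At 92% confidence, z = 1.751.
E = 3% of 1132 = 33.96 kWh.
n = (1.751 × 234 / 33.96)² = 145.57
Round up: n = 146.

146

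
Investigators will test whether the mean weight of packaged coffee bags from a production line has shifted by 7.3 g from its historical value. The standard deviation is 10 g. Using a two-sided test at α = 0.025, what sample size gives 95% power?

n = 29

For a one-sample z-test, n = ((z_{α/2} + z_β)·σ/δ)².
z_{α/2} = 2.241 (two-sided α = 0.025); z_β = 1.645 (power 95% → β = 0.05).
n = (3.886 × 10 / 7.3)² = 28.34
Round up: n = 29.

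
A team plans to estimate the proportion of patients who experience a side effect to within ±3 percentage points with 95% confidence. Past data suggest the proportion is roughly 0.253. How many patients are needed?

807

For a proportion with margin E = 0.03 at 95% confidence, z = 1.960.
n = p̂(1−p̂)(z/E)² = 0.253 × 0.747 × (1.960/0.03)² = 806.70
Round up: n = 807.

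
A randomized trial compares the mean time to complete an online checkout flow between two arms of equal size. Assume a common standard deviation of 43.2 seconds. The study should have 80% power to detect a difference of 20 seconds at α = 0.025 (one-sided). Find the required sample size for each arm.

74 per group

For two equal groups, n per group = 2·((z_α + z_β)·σ/δ)².
z_α = 1.960; z_β = 0.842 (power 80%).
n = 2 × (2.802 × 43.2 / 20)² = 2 × 36.63 = 73.26
Round up: n = 74 per group.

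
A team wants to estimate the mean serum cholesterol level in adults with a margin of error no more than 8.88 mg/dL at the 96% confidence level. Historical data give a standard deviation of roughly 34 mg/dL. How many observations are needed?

62

For a mean, the margin of error is E = z·σ/√n, so n = (zσ/E)².
At 96% confidence, z = 2.054.
n = (2.054 × 34 / 8.88)² = 61.85
Round up: n = 62.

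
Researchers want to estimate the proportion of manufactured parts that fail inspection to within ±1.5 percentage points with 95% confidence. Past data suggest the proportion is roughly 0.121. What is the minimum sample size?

1816

For a proportion with margin E = 0.015 at 95% confidence, z = 1.960.
n = p̂(1−p̂)(z/E)² = 0.121 × 0.879 × (1.960/0.015)² = 1815.95
Round up: n = 1816.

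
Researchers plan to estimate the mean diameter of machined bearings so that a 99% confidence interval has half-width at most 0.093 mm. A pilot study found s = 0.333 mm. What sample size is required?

86

For a mean, the margin of error is E = z·σ/√n, so n = (zσ/E)².
At 99% confidence, z = 2.576.
n = (2.576 × 0.333 / 0.093)² = 85.08
Round up: n = 86.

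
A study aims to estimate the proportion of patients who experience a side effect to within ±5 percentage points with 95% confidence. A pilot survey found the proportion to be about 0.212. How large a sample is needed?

n = 257

For a proportion with margin E = 0.05 at 95% confidence, z = 1.960.
n = p̂(1−p̂)(z/E)² = 0.212 × 0.788 × (1.960/0.05)² = 256.70
Round up: n = 257.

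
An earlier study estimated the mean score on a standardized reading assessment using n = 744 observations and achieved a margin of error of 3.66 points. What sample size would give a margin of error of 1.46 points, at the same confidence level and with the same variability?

Margin of error scales as 1/√n, so n₂ = n₁·(E₁/E₂)².
n₂ = 744 × (3.66/1.46)² = 744 × 6.284 = 4675.30
Round up: n₂ = 4676.

4676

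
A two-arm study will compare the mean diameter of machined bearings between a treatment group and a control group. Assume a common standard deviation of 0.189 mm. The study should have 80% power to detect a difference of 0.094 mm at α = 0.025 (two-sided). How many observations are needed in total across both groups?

154 total

For two equal groups, n per group = 2·((z_{α/2} + z_β)·σ/δ)².
z_{α/2} = 2.241; z_β = 0.842 (power 80%).
n = 2 × (3.083 × 0.189 / 0.094)² = 2 × 38.43 = 76.86
Round up: n = 77 per group.
Total across both groups: 2 × 77 = 154.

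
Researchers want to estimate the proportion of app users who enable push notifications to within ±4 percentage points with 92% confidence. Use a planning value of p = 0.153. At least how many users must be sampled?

For a proportion with margin E = 0.04 at 92% confidence, z = 1.751.
n = p̂(1−p̂)(z/E)² = 0.153 × 0.847 × (1.751/0.04)² = 248.33
Round up: n = 249.

249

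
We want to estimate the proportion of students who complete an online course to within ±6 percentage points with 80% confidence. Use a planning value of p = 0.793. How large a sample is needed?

75

For a proportion with margin E = 0.06 at 80% confidence, z = 1.282.
n = p̂(1−p̂)(z/E)² = 0.793 × 0.207 × (1.282/0.06)² = 74.94
Round up: n = 75.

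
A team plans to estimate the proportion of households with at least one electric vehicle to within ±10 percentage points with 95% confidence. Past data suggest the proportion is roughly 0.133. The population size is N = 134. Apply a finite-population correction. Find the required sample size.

For a proportion with margin E = 0.1 at 95% confidence, z = 1.960.
n = p̂(1−p̂)(z/E)² = 0.133 × 0.867 × (1.960/0.1)² = 44.30 — call this n₀.
Finite-population correction with N = 134: n = n₀ / (1 + (n₀−1)/N) = 44.30 / 1.323 = 33.48
Round up: n = 34.

34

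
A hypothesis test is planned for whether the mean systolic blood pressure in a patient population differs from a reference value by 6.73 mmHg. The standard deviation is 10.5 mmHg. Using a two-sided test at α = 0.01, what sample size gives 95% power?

For a one-sample z-test, n = ((z_{α/2} + z_β)·σ/δ)².
z_{α/2} = 2.576 (two-sided α = 0.01); z_β = 1.645 (power 95% → β = 0.05).
n = (4.221 × 10.5 / 6.73)² = 43.37
Round up: n = 44.

n = 44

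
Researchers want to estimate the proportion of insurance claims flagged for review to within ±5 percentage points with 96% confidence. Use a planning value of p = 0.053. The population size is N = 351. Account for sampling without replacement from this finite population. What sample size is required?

n = 69

For a proportion with margin E = 0.05 at 96% confidence, z = 2.054.
n = p̂(1−p̂)(z/E)² = 0.053 × 0.947 × (2.054/0.05)² = 84.70 — call this n₀.
Finite-population correction with N = 351: n = n₀ / (1 + (n₀−1)/N) = 84.70 / 1.238 = 68.42
Round up: n = 69.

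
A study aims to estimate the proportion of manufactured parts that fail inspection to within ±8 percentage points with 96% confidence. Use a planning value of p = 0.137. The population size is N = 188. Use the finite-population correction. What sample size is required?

56

For a proportion with margin E = 0.08 at 96% confidence, z = 2.054.
n = p̂(1−p̂)(z/E)² = 0.137 × 0.863 × (2.054/0.08)² = 77.94 — call this n₀.
Finite-population correction with N = 188: n = n₀ / (1 + (n₀−1)/N) = 77.94 / 1.409 = 55.32
Round up: n = 56.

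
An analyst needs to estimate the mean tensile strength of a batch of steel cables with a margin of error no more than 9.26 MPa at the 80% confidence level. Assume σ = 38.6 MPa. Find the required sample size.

For a mean, the margin of error is E = z·σ/√n, so n = (zσ/E)².
At 80% confidence, z = 1.282.
n = (1.282 × 38.6 / 9.26)² = 28.56
Round up: n = 29.

29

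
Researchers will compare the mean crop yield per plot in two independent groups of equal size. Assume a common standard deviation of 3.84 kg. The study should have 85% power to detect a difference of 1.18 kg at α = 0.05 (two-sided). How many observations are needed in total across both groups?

382 total

For two equal groups, n per group = 2·((z_{α/2} + z_β)·σ/δ)².
z_{α/2} = 1.960; z_β = 1.036 (power 85%).
n = 2 × (2.996 × 3.84 / 1.18)² = 2 × 95.06 = 190.12
Round up: n = 191 per group.
Total across both groups: 2 × 191 = 382.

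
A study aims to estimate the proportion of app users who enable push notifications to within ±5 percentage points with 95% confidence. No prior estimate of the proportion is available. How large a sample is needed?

For a proportion with margin E = 0.05 at 95% confidence, z = 1.960.
With no prior estimate, use p = 0.5, which maximizes p(1−p) at 0.25.
n = 0.25 × (z/E)² = 0.25 × (1.960/0.05)² = 384.16
Round up: n = 385.

385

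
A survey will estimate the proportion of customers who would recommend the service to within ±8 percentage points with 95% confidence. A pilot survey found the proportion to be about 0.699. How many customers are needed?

For a proportion with margin E = 0.08 at 95% confidence, z = 1.960.
n = p̂(1−p̂)(z/E)² = 0.699 × 0.301 × (1.960/0.08)² = 126.29
Round up: n = 127.

127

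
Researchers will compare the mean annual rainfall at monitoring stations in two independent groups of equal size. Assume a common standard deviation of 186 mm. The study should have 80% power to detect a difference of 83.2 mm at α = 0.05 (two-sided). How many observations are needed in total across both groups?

For two equal groups, n per group = 2·((z_{α/2} + z_β)·σ/δ)².
z_{α/2} = 1.960; z_β = 0.842 (power 80%).
n = 2 × (2.802 × 186 / 83.2)² = 2 × 39.24 = 78.48
Round up: n = 79 per group.
Total across both groups: 2 × 79 = 158.

158 total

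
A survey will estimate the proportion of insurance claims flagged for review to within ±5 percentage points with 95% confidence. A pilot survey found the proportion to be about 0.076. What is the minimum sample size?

For a proportion with margin E = 0.05 at 95% confidence, z = 1.960.
n = p̂(1−p̂)(z/E)² = 0.076 × 0.924 × (1.960/0.05)² = 107.91
Round up: n = 108.

n = 108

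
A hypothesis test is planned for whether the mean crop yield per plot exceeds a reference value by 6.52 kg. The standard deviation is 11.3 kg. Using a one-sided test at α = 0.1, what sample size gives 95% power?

26

For a one-sample z-test, n = ((z_α + z_β)·σ/δ)².
z_α = 1.282 (one-sided α = 0.1); z_β = 1.645 (power 95% → β = 0.05).
n = (2.927 × 11.3 / 6.52)² = 25.73
Round up: n = 26.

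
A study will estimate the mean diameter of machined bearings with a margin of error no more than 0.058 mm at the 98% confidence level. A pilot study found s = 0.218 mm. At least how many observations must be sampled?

77

For a mean, the margin of error is E = z·σ/√n, so n = (zσ/E)².
At 98% confidence, z = 2.326.
n = (2.326 × 0.218 / 0.058)² = 76.43
Round up: n = 77.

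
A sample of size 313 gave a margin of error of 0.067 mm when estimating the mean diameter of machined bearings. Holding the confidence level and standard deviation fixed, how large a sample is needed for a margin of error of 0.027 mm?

Margin of error scales as 1/√n, so n₂ = n₁·(E₁/E₂)².
n₂ = 313 × (0.067/0.027)² = 313 × 6.158 = 1927.45
Round up: n₂ = 1928.

n = 1928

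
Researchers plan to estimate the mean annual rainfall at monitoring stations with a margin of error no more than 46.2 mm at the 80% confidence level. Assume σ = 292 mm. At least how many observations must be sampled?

For a mean, the margin of error is E = z·σ/√n, so n = (zσ/E)².
At 80% confidence, z = 1.282.
n = (1.282 × 292 / 46.2)² = 65.65
Round up: n = 66.

66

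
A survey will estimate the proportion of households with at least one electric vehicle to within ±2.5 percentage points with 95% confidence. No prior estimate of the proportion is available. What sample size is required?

For a proportion with margin E = 0.025 at 95% confidence, z = 1.960.
With no prior estimate, use p = 0.5, which maximizes p(1−p) at 0.25.
n = 0.25 × (z/E)² = 0.25 × (1.960/0.025)² = 1536.64
Round up: n = 1537.

1537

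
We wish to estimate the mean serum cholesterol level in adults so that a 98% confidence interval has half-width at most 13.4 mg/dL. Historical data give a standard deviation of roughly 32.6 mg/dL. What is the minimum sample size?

For a mean, the margin of error is E = z·σ/√n, so n = (zσ/E)².
At 98% confidence, z = 2.326.
n = (2.326 × 32.6 / 13.4)² = 32.02
Round up: n = 33.

n = 33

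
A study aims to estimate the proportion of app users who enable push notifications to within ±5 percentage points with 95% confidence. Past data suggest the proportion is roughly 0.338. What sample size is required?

For a proportion with margin E = 0.05 at 95% confidence, z = 1.960.
n = p̂(1−p̂)(z/E)² = 0.338 × 0.662 × (1.960/0.05)² = 343.83
Round up: n = 344.

344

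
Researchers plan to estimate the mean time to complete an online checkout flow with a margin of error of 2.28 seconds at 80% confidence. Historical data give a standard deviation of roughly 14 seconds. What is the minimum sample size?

For a mean, the margin of error is E = z·σ/√n, so n = (zσ/E)².
At 80% confidence, z = 1.282.
n = (1.282 × 14 / 2.28)² = 61.97
Round up: n = 62.

n = 62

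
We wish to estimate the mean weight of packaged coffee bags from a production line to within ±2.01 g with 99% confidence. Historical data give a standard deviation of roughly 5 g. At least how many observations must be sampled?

For a mean, the margin of error is E = z·σ/√n, so n = (zσ/E)².
At 99% confidence, z = 2.576.
n = (2.576 × 5 / 2.01)² = 41.06
Round up: n = 42.

n = 42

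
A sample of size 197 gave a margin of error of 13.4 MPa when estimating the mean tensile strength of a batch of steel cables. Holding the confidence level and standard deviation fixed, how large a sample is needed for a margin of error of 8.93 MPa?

Margin of error scales as 1/√n, so n₂ = n₁·(E₁/E₂)².
n₂ = 197 × (13.4/8.93)² = 197 × 2.252 = 443.64
Round up: n₂ = 444.

444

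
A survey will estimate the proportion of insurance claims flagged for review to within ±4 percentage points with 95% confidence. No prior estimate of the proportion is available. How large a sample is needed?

For a proportion with margin E = 0.04 at 95% confidence, z = 1.960.
With no prior estimate, use p = 0.5, which maximizes p(1−p) at 0.25.
n = 0.25 × (z/E)² = 0.25 × (1.960/0.04)² = 600.25
Round up: n = 601.

n = 601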